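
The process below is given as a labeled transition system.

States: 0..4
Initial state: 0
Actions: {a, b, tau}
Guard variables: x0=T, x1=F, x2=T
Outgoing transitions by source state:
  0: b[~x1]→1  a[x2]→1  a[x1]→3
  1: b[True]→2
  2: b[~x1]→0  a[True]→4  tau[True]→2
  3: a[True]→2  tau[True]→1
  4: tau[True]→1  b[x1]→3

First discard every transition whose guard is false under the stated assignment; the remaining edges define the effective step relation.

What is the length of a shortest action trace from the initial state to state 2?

Answer: 2

Analysis:
Layered search for 2:
  L0 = {0}
  L1 = {1}
  L2 = {2}
2 enters at depth 2; path a·b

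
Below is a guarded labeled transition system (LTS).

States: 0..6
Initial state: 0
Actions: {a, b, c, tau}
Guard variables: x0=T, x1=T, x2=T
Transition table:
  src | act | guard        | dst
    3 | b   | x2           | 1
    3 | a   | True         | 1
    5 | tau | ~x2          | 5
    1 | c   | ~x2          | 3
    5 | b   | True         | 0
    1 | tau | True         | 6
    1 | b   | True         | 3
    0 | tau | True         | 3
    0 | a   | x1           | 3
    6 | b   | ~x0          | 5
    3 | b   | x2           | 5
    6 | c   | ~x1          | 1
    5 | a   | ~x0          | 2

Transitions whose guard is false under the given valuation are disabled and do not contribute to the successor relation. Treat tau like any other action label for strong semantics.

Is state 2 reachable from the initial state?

8 transition(s) survive guard evaluation.
depth 0: {0}
depth 1: {3}  now seen {0,3}
depth 2: {1,5}  now seen {0,1,3,5}
depth 3: {6}  now seen {0,1,3,5,6}
Reach set: {0,1,3,5,6}

Answer: UNREACHABLE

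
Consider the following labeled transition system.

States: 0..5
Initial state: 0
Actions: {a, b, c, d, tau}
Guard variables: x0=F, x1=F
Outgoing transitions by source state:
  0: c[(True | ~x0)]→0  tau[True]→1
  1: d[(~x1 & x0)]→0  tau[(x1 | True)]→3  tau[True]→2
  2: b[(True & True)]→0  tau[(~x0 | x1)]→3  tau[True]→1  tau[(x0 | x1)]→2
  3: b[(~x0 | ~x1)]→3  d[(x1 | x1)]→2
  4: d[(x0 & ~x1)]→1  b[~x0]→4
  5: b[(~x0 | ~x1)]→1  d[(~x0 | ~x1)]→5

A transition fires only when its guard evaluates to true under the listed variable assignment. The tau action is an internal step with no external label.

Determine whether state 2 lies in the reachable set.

Answer: REACHABLE

Trace:
11 transition(s) survive guard evaluation.
L0 = {0}
L1 = {1}  total {0,1}
L2 = {2,3}  total {0,1,2,3}
Reachable = {0,1,2,3}
Path to 2: tau·tau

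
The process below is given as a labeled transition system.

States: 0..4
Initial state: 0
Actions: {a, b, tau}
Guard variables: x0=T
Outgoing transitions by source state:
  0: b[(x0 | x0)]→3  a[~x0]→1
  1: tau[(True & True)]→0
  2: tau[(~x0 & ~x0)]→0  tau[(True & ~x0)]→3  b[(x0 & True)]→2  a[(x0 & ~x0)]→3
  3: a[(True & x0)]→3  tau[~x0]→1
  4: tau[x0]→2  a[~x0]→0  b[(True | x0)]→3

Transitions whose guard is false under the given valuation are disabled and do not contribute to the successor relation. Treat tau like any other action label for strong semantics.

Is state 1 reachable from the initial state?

Answer: UNREACHABLE

Analysis:
After dropping false guards: 6 live edges.
depth 0: {0}
depth 1: {3}  cumulative {0,3}
R = {0,3}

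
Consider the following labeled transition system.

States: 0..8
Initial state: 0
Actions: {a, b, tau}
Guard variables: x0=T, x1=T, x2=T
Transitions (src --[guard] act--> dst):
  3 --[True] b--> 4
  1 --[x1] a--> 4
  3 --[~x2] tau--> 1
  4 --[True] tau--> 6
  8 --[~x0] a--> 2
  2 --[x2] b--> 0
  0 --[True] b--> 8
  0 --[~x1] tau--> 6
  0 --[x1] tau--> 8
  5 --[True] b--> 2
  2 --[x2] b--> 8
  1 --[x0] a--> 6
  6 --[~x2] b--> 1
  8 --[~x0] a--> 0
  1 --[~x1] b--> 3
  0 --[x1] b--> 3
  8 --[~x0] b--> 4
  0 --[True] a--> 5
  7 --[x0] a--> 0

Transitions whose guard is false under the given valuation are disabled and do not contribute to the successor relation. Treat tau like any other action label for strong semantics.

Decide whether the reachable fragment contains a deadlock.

Answer: DEADLOCK at state 6

Analysis:
Reach set: {0,2,3,4,5,6,8}
  0: a→5  b→3  b→8  tau→8  [4 out]
  2: b→0  b→8  [2 out]
  3: b→4  [1 out]
  4: tau→6  [1 out]
  5: b→2  [1 out]
  6: ∅  [deadlock]
  8: ∅  [deadlock]
witness 6: b·b·tau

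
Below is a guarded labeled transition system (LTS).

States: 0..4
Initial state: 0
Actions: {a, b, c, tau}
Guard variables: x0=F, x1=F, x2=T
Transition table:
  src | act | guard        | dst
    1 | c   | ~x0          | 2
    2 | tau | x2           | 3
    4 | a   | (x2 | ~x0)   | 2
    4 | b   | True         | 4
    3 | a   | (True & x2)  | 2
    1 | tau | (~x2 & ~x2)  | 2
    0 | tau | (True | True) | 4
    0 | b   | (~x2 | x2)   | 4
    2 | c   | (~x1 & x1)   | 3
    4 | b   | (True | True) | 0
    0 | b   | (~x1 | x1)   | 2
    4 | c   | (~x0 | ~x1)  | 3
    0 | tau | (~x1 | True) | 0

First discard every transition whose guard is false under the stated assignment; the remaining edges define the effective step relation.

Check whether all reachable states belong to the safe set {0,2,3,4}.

Allowed set {0,2,3,4}
R = {0,2,3,4}
  0: ok
  2: ok
  3: ok
  4: ok

Answer: INVARIANT HOLDS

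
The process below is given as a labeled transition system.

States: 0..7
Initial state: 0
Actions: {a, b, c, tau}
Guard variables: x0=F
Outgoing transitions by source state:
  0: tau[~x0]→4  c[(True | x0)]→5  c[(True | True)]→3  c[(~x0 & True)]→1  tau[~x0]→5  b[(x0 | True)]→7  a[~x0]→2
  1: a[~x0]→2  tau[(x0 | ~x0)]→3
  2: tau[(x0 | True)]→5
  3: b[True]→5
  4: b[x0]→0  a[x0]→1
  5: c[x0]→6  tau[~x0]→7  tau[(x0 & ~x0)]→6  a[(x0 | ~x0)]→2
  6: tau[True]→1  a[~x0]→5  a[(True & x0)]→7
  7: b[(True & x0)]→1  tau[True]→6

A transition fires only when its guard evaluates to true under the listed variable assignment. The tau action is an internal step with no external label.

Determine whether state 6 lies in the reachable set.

Answer: REACHABLE

Trace:
After dropping false guards: 16 live edges.
L0 = {0}
L1 = {1,2,3,4,5,7}  now seen {0,1,2,3,4,5,7}
L2 = {6}  now seen {0,1,2,3,4,5,6,7}
R = {0,1,2,3,4,5,6,7}
Path to 6: b·tau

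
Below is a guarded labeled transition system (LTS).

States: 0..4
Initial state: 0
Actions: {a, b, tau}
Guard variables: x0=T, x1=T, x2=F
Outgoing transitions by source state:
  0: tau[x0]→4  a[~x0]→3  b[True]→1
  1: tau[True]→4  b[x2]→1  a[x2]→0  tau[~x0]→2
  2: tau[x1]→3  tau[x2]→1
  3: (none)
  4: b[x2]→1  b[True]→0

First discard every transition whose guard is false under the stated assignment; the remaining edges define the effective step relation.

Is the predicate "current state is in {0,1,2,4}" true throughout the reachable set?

Answer: INVARIANT HOLDS

Trace:
Inv-set: {0,1,2,4}
R = {0,1,4}
  0: ✓
  1: ✓
  4: ✓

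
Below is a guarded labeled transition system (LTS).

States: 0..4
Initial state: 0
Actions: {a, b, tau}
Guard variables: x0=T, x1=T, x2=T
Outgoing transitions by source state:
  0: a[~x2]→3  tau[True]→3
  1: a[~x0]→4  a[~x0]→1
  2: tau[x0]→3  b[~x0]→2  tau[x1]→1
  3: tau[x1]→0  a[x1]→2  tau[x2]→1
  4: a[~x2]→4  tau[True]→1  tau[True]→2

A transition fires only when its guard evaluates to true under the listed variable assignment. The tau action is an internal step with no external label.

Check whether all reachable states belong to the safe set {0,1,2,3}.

Answer: INVARIANT HOLDS

Trace:
Inv-set: {0,1,2,3}
R = {0,1,2,3}
  0: ok
  1: ok
  2: ok
  3: ok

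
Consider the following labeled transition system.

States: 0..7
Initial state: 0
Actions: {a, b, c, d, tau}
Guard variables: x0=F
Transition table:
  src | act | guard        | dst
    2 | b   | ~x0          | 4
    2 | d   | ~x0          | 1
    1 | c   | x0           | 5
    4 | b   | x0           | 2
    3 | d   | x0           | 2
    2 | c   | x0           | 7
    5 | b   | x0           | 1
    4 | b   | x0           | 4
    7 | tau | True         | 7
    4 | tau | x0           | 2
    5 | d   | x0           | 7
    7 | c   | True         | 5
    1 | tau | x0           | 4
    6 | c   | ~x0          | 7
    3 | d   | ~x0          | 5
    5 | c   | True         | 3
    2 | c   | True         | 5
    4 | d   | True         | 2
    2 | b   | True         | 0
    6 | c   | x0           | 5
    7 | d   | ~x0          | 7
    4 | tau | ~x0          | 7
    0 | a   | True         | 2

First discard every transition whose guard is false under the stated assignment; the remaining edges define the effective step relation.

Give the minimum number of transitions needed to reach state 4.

Breadth-first toward 4:
  L0 = {0}
  L1 = {2}
  L2 = {1,4,5}
4 enters at depth 2; path a·b

Answer: 2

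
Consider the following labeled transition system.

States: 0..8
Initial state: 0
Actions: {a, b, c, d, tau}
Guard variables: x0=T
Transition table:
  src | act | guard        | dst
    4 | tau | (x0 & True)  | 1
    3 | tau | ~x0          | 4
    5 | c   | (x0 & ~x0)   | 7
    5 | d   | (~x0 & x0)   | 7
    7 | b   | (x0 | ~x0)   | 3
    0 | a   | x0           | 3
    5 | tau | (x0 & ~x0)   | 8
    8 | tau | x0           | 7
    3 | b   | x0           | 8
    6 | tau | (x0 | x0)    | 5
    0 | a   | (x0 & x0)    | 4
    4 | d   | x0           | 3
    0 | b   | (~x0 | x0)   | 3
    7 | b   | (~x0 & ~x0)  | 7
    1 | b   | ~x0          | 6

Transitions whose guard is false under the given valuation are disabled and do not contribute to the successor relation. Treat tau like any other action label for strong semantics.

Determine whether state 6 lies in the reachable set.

Answer: UNREACHABLE

Trace:
After dropping false guards: 9 live edges.
L0 = {0}
L1 = {3,4}  now seen {0,3,4}
L2 = {1,8}  now seen {0,1,3,4,8}
L3 = {7}  now seen {0,1,3,4,7,8}
Reach set: {0,1,3,4,7,8}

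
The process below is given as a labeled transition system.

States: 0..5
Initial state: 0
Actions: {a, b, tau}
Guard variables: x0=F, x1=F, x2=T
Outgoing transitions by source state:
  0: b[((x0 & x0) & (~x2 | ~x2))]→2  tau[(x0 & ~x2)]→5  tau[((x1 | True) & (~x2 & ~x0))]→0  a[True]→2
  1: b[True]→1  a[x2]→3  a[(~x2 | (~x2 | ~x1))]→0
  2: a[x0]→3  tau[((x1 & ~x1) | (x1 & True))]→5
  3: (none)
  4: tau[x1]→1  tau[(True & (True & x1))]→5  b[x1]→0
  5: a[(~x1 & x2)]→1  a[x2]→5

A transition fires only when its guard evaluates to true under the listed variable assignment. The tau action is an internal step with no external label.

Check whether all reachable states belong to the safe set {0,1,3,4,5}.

Answer: INVARIANT VIOLATED at state 2

Trace:
Allowed set {0,1,3,4,5}
R = {0,2}
  0: ✓
  2: VIOLATES
reach 2 via a — violates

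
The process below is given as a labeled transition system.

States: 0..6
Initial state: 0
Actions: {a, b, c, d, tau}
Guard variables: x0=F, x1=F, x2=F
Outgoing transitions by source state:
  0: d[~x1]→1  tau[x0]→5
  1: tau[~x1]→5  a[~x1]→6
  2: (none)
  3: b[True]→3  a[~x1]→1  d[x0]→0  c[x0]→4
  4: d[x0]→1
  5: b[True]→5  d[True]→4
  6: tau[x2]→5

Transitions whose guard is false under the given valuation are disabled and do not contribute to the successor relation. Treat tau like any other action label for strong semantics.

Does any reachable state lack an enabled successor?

R = {0,1,4,5,6}
  0: d→1  [1 out]
  1: a→6  tau→5  [2 out]
  4: ∅  [no exit]
  5: b→5  d→4  [2 out]
  6: ∅  [no exit]
witness 4: d·tau·d

Answer: DEADLOCK at state 4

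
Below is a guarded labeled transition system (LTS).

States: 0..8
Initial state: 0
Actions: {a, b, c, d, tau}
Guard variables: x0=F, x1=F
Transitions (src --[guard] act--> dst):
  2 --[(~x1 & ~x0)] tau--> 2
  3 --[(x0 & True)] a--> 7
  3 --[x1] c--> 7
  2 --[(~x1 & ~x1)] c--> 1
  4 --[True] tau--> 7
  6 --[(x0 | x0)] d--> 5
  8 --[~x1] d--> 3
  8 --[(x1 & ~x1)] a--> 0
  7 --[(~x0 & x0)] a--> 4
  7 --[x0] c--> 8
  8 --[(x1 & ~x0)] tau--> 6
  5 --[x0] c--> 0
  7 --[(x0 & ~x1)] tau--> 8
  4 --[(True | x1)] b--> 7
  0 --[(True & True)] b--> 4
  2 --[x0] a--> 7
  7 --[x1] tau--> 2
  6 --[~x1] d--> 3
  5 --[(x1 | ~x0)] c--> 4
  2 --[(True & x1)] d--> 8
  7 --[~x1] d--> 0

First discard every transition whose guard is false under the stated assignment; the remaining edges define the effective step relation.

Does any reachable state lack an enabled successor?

Reachable = {0,4,7}
  0: b→4  [deg 1]
  4: b→7  tau→7  [deg 2]
  7: d→0  [deg 1]

Answer: DEADLOCK-FREE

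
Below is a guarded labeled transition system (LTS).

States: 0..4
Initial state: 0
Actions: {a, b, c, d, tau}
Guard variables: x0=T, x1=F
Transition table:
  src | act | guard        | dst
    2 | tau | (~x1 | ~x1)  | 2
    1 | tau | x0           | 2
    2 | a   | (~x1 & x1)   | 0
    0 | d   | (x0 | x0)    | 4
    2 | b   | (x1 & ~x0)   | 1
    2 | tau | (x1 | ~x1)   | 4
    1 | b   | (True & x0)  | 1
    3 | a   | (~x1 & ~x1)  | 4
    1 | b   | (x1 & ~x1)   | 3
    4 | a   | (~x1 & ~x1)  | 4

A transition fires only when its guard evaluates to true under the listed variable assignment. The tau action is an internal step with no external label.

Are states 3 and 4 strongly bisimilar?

Refine partition for ~:
  π0 = {{0,1,2,3,4}}
  π1 = {{0},{1},{2},{3,4}}
4 equivalence class(es) (converged in 2)
3∈{3,4}, 4∈{3,4}

Answer: BISIMILAR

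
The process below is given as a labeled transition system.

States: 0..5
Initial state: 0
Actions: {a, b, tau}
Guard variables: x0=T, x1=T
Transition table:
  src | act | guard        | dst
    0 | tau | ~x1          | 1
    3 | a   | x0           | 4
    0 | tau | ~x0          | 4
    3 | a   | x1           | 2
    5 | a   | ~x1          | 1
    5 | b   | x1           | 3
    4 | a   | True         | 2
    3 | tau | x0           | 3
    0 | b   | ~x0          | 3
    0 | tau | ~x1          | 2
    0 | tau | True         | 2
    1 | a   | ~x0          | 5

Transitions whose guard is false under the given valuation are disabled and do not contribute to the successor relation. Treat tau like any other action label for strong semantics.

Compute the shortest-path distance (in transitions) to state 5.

Breadth-first toward 5:
  L0 = {0}
  L1 = {2}
5 never appears.

Answer: UNREACHABLE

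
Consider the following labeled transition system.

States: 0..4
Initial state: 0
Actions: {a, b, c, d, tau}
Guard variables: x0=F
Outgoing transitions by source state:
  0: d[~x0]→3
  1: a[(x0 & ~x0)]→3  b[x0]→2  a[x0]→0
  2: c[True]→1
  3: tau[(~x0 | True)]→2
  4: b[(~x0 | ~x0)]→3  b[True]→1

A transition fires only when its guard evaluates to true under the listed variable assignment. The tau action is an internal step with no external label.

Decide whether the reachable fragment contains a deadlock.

Reach set: {0,1,2,3}
  0: d→3  [deg 1]
  1: ∅  [deadlock]
  2: c→1  [deg 1]
  3: tau→2  [deg 1]
witness 1: d·tau·c

Answer: DEADLOCK at state 1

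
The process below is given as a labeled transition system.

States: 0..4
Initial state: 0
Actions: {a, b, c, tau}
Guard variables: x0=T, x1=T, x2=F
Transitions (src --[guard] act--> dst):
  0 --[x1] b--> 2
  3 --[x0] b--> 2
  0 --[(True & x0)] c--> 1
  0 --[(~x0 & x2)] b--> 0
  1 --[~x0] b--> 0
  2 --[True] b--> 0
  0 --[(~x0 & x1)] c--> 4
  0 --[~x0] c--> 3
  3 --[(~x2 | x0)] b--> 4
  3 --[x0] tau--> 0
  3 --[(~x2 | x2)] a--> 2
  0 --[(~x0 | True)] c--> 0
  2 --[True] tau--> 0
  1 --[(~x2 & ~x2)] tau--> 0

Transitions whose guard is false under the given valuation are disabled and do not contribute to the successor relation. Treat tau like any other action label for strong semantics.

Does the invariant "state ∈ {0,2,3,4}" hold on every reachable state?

Inv-set: {0,2,3,4}
Reachable = {0,1,2}
  0: ✓
  1: outside
  2: ✓
counterexample path to 1: c

Answer: INVARIANT VIOLATED at state 1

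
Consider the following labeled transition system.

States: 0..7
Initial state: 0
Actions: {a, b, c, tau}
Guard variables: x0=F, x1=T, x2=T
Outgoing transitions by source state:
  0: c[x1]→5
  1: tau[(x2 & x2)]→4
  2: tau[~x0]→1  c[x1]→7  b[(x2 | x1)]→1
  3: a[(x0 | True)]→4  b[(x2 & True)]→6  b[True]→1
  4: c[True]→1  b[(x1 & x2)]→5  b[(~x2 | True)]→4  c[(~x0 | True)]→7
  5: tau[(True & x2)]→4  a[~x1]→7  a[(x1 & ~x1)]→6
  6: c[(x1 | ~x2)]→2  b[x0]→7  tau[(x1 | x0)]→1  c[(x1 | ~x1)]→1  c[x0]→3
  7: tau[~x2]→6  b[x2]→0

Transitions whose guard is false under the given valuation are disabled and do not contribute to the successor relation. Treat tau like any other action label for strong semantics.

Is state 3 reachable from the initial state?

Answer: UNREACHABLE

Working:
Guard filter leaves 17 enabled edge(s).
L0 = {0}
L1 = {5}  now seen {0,5}
L2 = {4}  now seen {0,4,5}
L3 = {1,7}  now seen {0,1,4,5,7}
Reachable = {0,1,4,5,7}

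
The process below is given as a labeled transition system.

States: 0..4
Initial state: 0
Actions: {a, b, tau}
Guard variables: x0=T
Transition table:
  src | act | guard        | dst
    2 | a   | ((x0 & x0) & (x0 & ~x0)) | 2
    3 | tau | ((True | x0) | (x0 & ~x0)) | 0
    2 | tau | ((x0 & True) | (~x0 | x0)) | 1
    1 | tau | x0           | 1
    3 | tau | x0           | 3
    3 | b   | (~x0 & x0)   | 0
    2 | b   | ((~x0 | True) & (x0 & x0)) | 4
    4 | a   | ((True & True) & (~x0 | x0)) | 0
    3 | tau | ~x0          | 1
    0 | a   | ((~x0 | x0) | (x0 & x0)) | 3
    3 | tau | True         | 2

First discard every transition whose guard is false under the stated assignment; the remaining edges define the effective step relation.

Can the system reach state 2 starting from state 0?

Answer: REACHABLE

Analysis:
Guard filter leaves 8 enabled edge(s).
depth 0: {0}
depth 1: {3}  total {0,3}
depth 2: {2}  total {0,2,3}
depth 3: {1,4}  total {0,1,2,3,4}
R = {0,1,2,3,4}
Path to 2: a·tau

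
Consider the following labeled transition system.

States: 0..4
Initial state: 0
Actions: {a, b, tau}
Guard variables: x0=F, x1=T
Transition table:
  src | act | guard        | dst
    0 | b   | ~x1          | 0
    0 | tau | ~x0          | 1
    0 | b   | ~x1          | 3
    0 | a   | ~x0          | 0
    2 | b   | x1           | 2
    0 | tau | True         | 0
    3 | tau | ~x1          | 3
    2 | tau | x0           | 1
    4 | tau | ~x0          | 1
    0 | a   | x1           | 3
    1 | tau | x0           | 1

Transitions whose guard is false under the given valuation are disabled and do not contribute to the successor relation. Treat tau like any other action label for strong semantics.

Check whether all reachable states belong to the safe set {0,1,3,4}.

Allowed set {0,1,3,4}
Reach set: {0,1,3}
  0: ✓
  1: ✓
  3: ✓

Answer: INVARIANT HOLDS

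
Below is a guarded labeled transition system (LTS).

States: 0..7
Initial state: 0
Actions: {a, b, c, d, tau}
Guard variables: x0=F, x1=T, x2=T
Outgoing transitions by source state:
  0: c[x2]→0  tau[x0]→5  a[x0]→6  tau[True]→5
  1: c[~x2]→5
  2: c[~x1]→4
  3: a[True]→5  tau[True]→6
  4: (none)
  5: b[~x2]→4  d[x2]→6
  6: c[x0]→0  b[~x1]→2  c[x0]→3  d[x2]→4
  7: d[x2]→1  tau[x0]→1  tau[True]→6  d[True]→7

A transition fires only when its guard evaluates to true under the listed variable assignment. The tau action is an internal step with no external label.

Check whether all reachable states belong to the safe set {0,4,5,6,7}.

Inv-set: {0,4,5,6,7}
Reach set: {0,4,5,6}
  0: ok
  4: ok
  5: ok
  6: ok

Answer: INVARIANT HOLDS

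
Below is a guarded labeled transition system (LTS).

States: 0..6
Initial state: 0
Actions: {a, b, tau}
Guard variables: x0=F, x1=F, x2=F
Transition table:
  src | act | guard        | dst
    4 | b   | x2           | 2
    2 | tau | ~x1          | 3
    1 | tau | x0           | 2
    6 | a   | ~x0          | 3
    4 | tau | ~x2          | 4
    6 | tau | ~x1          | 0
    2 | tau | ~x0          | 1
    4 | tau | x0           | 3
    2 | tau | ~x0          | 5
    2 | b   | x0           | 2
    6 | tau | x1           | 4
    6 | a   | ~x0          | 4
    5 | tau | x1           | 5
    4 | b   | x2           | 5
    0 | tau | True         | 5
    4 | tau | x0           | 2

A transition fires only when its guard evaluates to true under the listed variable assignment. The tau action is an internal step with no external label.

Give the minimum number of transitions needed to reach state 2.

Answer: UNREACHABLE

Analysis:
Breadth-first toward 2:
  depth 0: {0}
  depth 1: {5}
2 never appears.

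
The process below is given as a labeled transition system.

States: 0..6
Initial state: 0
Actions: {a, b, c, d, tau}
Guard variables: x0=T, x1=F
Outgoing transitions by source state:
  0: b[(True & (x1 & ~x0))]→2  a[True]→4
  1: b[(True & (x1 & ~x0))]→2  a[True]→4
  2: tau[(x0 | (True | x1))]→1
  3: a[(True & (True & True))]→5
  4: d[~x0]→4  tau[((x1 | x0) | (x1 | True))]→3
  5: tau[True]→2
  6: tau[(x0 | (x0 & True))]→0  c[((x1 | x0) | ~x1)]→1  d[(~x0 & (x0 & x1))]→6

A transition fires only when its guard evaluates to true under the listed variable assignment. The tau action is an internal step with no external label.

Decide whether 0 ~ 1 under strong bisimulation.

Answer: BISIMILAR

Analysis:
Bisimulation quotient by refinement:
  round 0: {{0,1,2,3,4,5,6}}
  round 1: {{0,1,3},{2,4,5},{6}}
  round 2: {{0,1,3},{2,4},{5},{6}}
  round 3: {{0,1},{2,4},{3},{5},{6}}
  round 4: {{0,1},{2},{3},{4},{5},{6}}
stable after 5 split(s): 6 block(s)
[0]={0,1}  [1]={0,1}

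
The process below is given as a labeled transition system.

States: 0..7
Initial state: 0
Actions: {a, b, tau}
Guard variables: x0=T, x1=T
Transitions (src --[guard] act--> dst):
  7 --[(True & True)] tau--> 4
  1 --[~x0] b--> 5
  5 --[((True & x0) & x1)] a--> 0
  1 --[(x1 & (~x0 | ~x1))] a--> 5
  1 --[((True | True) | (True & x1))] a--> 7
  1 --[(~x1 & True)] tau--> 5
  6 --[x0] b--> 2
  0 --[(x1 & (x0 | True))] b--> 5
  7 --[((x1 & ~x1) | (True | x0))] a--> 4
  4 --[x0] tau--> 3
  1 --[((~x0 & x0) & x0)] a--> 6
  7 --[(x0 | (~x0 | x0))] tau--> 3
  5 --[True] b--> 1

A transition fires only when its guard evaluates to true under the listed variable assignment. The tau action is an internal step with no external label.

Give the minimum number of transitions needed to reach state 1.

Layered search for 1:
  L0 = {0}
  L1 = {5}
  L2 = {1}
depth(1)=2, e.g. b·b

Answer: 2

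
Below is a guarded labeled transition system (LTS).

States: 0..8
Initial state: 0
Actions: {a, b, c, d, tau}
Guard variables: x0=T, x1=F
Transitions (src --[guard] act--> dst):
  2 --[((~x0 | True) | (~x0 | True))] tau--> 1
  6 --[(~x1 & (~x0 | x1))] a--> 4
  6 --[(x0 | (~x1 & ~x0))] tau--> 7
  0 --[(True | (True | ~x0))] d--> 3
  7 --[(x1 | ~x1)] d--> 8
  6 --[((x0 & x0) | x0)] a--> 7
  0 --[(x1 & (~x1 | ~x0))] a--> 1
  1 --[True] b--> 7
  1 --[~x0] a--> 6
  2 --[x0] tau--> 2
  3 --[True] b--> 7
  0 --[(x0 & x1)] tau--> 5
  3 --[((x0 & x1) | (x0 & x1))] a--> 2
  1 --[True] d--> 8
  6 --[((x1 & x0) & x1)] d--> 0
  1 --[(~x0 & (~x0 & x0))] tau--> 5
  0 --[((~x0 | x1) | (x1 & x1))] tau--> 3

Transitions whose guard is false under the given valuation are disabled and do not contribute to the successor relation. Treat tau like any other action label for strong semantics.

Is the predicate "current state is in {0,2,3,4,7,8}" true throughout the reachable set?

Answer: INVARIANT HOLDS

Working:
Inv-set: {0,2,3,4,7,8}
R = {0,3,7,8}
  0: safe
  3: safe
  7: safe
  8: safe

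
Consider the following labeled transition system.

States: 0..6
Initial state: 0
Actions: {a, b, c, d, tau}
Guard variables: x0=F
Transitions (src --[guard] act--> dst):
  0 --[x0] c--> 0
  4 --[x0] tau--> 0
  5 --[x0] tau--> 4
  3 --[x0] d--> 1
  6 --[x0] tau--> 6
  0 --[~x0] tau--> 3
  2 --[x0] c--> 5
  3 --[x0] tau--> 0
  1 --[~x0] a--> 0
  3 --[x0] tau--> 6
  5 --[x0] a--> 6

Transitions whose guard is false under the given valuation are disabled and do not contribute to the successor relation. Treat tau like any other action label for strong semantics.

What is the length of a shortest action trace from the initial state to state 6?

Answer: UNREACHABLE

Trace:
BFS to 6:
  Layer 0: {0}
  Layer 1: {3}
6 never appears.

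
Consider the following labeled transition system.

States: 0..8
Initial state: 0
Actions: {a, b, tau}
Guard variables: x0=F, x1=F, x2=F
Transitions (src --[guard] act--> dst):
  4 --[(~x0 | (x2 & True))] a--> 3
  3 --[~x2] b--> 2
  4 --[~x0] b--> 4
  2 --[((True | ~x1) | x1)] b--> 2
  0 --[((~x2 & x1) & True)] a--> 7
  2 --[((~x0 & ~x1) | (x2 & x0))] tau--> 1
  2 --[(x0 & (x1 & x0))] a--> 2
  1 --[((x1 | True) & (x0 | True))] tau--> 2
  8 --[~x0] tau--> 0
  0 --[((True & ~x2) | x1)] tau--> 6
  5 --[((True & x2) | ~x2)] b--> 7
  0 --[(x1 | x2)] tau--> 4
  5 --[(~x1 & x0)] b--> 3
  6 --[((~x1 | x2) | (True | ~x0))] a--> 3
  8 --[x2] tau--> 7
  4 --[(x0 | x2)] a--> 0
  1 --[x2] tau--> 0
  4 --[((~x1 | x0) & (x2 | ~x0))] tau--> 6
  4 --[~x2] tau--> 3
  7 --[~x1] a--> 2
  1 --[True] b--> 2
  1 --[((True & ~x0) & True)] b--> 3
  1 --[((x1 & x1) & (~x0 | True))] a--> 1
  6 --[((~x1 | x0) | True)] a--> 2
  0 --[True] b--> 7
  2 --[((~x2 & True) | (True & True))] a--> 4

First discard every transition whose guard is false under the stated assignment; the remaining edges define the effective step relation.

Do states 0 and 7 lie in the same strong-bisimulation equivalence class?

Answer: NOT BISIMILAR

Trace:
Compute ~ classes (split until stable):
  π0 = {{0,1,2,3,4,5,6,7,8}}
  π1 = {{0,1},{2,4},{3,5},{6,7},{8}}
  π2 = {{0},{1},{2},{3},{4},{5},{6},{7},{8}}
9 equivalence class(es) (converged in 3)
0∈{0}, 7∈{7}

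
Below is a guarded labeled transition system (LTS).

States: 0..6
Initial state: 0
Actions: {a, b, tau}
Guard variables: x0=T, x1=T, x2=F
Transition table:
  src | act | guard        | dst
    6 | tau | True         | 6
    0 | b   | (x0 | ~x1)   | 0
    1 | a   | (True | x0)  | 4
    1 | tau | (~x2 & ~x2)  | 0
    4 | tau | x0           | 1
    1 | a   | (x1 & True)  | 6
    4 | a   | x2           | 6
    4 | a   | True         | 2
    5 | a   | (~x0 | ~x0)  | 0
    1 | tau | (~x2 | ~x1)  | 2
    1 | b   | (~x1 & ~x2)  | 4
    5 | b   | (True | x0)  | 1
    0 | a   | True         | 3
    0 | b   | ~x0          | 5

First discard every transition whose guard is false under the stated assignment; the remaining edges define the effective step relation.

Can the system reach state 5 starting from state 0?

Answer: UNREACHABLE

Working:
10 transition(s) survive guard evaluation.
Layer 0: {0}
Layer 1: {3}  now seen {0,3}
Reachable = {0,3}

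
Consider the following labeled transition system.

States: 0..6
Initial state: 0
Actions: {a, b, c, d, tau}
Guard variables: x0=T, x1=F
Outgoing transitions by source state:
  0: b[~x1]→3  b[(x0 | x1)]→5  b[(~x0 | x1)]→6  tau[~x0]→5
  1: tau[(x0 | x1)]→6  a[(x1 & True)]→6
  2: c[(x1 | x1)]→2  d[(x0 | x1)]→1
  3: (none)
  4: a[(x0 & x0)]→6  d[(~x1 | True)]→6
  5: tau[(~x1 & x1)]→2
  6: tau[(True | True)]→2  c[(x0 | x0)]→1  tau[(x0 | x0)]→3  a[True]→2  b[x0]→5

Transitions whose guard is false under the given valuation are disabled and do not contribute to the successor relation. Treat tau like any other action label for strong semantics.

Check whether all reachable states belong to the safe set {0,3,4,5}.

Answer: INVARIANT HOLDS

Trace:
Allowed set {0,3,4,5}
Reach set: {0,3,5}
  0: ✓
  3: ✓
  5: ✓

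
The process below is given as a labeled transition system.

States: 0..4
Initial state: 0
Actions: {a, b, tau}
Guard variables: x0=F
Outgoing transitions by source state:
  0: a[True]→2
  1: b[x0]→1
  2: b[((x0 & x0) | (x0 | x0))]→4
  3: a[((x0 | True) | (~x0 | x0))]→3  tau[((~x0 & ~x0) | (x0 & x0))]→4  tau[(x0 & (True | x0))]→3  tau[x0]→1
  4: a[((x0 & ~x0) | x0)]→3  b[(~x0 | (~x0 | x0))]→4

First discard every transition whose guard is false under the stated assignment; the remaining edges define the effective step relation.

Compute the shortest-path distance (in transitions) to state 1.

BFS to 1:
  Layer 0: {0}
  Layer 1: {2}
1 never appears.

Answer: UNREACHABLE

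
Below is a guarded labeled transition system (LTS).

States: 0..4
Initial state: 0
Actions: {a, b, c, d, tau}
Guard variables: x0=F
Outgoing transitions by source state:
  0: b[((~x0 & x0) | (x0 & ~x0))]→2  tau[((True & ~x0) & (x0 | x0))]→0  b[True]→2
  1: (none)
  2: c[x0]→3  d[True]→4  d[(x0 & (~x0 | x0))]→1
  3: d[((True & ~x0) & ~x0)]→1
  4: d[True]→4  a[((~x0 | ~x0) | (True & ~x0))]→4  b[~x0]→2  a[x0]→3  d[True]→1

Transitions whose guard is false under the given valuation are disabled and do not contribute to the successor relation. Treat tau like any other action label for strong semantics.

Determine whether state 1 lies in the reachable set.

7 transition(s) survive guard evaluation.
depth 0: {0}
depth 1: {2}  now seen {0,2}
depth 2: {4}  now seen {0,2,4}
depth 3: {1}  now seen {0,1,2,4}
Reach set: {0,1,2,4}
trace reaching 1: b·d·d

Answer: REACHABLE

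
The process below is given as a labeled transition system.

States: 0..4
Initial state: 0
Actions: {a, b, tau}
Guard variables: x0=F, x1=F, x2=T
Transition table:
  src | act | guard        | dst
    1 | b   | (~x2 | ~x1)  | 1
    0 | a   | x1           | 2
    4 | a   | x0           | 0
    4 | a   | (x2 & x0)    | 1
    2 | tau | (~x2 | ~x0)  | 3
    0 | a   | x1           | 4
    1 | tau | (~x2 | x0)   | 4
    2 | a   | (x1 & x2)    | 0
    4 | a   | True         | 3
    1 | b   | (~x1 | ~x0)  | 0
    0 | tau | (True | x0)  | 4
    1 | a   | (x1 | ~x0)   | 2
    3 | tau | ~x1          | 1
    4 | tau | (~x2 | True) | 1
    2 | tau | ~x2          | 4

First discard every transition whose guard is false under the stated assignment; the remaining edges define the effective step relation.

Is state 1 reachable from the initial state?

Answer: REACHABLE

Trace:
Guard filter leaves 8 enabled edge(s).
L0 = {0}
L1 = {4}  cumulative {0,4}
L2 = {1,3}  cumulative {0,1,3,4}
L3 = {2}  cumulative {0,1,2,3,4}
Reach set: {0,1,2,3,4}
witness 1: tau·tau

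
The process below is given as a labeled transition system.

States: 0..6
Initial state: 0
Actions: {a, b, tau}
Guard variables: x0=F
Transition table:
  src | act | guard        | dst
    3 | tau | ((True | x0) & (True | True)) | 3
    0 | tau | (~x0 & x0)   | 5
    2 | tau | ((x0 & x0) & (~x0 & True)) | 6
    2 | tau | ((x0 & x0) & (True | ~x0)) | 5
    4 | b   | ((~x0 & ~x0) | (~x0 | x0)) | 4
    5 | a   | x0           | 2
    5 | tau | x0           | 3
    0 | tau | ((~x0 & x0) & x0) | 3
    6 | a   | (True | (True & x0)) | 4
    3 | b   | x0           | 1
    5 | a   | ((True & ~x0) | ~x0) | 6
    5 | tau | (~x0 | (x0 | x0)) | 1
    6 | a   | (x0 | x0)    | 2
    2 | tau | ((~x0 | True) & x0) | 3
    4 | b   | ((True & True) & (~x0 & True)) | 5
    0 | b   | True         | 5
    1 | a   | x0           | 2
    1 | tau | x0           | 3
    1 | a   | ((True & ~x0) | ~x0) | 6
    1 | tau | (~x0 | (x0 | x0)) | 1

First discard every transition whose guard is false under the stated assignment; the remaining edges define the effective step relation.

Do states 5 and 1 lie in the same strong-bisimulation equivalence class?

Answer: BISIMILAR

Working:
Compute ~ classes (split until stable):
  round 0: {{0,1,2,3,4,5,6}}
  round 1: {{0,4},{1,5},{2},{3},{6}}
  round 2: {{0},{1,5},{2},{3},{4},{6}}
stable after 3 split(s): 6 block(s)
5∈{1,5}, 1∈{1,5}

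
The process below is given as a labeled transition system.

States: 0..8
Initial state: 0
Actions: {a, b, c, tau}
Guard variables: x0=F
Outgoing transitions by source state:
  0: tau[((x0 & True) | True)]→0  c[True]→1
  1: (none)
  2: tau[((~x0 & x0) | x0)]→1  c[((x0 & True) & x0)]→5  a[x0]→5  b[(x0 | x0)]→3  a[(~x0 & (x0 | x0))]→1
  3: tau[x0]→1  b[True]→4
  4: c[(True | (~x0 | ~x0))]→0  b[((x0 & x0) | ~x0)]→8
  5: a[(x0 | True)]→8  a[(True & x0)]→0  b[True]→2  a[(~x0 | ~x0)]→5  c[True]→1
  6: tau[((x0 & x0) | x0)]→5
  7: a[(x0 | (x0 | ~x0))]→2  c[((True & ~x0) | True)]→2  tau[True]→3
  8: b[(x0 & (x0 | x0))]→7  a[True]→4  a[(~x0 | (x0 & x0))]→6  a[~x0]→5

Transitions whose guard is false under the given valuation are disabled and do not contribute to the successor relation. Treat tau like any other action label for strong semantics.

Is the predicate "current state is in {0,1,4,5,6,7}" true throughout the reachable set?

Safe = {0,1,4,5,6,7}
Reachable = {0,1}
  0: safe
  1: safe

Answer: INVARIANT HOLDS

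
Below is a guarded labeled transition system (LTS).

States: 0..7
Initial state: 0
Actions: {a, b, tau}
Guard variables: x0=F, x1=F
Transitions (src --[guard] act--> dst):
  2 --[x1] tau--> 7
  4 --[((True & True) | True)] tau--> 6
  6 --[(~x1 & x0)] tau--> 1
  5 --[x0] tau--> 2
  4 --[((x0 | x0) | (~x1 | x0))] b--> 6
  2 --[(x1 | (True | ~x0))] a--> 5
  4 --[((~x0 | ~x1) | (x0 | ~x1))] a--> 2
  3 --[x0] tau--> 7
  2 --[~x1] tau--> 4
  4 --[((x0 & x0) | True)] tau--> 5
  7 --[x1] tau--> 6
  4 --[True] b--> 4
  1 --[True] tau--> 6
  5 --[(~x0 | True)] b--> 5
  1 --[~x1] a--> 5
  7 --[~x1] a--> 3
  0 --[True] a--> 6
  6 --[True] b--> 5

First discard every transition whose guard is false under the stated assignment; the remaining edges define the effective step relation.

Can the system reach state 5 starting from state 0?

After dropping false guards: 13 live edges.
L0 = {0}
L1 = {6}  cumulative {0,6}
L2 = {5}  cumulative {0,5,6}
Reach set: {0,5,6}
witness 5: a·b

Answer: REACHABLE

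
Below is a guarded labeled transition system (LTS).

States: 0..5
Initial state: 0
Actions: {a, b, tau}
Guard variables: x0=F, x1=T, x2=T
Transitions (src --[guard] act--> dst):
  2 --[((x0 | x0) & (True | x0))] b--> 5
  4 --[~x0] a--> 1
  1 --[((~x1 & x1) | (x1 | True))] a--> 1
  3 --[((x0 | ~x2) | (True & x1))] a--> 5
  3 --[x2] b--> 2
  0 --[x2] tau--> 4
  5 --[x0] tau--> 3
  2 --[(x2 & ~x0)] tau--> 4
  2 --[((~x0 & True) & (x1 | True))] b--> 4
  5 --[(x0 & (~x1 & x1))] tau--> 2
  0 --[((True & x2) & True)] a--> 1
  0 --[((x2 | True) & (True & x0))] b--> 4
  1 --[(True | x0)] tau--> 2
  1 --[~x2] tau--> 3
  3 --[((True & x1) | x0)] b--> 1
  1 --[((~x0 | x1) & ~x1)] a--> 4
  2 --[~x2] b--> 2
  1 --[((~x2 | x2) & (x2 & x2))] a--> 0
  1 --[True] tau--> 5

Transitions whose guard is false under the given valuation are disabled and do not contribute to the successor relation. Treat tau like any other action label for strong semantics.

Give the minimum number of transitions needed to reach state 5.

BFS to 5:
  Layer 0: {0}
  Layer 1: {1,4}
  Layer 2: {2,5}
5 enters at depth 2; path a·tau

Answer: 2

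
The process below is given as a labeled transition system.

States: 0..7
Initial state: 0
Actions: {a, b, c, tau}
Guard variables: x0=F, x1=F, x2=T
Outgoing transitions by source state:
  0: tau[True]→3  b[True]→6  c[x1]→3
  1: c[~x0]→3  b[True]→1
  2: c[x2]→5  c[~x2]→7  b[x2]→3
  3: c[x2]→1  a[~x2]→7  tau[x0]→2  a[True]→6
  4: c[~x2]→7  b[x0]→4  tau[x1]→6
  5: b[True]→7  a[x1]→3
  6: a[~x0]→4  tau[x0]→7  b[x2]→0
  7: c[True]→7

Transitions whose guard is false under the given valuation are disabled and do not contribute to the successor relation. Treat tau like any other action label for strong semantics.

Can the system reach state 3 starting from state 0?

After dropping false guards: 12 live edges.
L0 = {0}
L1 = {3,6}  now seen {0,3,6}
L2 = {1,4}  now seen {0,1,3,4,6}
Reach set: {0,1,3,4,6}
Path to 3: tau

Answer: REACHABLE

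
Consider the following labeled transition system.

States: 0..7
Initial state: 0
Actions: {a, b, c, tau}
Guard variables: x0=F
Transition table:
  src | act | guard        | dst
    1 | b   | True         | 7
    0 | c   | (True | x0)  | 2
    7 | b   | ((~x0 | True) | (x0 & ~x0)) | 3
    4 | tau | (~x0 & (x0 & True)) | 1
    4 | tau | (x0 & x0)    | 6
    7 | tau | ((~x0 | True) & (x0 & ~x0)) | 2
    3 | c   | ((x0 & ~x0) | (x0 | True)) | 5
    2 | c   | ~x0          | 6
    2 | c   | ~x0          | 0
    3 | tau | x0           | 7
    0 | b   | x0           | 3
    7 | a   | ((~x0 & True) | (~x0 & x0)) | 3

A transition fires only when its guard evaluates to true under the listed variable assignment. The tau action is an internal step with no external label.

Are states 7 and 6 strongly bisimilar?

Answer: NOT BISIMILAR

Working:
Refine partition for ~:
  P[0] = {{0,1,2,3,4,5,6,7}}
  P[1] = {{0,2,3},{1},{4,5,6},{7}}
  P[2] = {{0},{1},{2},{3},{4,5,6},{7}}
6 equivalence class(es) (converged in 3)
class of 7: {7}; class of 6: {4,5,6}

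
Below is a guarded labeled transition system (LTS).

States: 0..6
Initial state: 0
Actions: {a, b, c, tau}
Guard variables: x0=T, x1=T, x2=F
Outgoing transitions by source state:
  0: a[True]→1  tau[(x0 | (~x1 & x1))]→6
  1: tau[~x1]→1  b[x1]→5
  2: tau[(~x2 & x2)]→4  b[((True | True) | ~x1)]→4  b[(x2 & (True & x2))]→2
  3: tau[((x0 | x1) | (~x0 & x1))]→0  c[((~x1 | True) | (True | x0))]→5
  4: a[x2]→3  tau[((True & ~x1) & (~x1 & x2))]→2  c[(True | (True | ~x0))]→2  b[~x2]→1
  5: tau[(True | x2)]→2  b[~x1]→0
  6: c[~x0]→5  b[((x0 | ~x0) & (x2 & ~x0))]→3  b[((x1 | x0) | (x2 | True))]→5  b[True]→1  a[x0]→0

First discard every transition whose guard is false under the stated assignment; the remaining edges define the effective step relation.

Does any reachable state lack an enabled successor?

Answer: DEADLOCK-FREE

Analysis:
Reach set: {0,1,2,4,5,6}
  0: a→1  tau→6  [2 exit(s)]
  1: b→5  [1 exit(s)]
  2: b→4  [1 exit(s)]
  4: b→1  c→2  [2 exit(s)]
  5: tau→2  [1 exit(s)]
  6: a→0  b→1  b→5  [3 exit(s)]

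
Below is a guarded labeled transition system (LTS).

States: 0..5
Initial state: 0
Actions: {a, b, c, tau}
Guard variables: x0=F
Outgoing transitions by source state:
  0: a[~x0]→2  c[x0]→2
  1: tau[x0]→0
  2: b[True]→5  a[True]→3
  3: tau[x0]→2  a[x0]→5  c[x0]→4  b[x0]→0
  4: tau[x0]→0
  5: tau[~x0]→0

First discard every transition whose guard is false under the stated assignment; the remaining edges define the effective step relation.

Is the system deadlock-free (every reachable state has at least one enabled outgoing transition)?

Reachable = {0,2,3,5}
  0: a→2  [1 exit(s)]
  2: a→3  b→5  [2 exit(s)]
  3: ∅  [STUCK]
  5: tau→0  [1 exit(s)]
trace reaching 3: a·a

Answer: DEADLOCK at state 3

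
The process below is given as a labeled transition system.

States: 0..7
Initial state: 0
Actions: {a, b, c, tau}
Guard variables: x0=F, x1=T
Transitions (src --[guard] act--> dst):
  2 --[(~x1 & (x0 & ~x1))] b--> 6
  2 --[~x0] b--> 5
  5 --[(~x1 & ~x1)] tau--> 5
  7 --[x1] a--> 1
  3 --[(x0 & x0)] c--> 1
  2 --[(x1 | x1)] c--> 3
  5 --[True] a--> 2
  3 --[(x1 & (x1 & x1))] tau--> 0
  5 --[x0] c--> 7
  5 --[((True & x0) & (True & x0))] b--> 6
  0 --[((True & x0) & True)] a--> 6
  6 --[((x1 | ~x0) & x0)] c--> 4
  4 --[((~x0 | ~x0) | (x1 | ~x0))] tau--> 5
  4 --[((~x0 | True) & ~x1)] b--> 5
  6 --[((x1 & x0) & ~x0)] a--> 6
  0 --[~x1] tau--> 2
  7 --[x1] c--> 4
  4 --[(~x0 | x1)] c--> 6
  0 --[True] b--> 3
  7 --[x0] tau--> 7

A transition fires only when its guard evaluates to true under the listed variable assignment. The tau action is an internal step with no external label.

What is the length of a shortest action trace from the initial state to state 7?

Breadth-first toward 7:
  depth 0: {0}
  depth 1: {3}
7 never appears.

Answer: UNREACHABLE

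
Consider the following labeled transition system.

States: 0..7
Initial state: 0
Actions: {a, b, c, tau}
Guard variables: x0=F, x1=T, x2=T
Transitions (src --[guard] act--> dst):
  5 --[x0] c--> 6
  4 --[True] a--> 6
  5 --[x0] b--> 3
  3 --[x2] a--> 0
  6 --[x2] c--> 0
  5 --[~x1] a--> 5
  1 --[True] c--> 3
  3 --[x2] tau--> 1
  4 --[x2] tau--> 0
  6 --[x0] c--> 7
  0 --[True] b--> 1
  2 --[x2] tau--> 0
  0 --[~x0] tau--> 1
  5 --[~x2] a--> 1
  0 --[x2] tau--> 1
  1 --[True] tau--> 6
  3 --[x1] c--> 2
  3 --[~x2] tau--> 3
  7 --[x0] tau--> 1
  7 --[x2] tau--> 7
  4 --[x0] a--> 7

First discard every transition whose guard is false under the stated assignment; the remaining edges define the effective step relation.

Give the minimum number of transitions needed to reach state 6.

Breadth-first toward 6:
  L0 = {0}
  L1 = {1}
  L2 = {3,6}
6 enters at depth 2; path b·tau

Answer: 2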